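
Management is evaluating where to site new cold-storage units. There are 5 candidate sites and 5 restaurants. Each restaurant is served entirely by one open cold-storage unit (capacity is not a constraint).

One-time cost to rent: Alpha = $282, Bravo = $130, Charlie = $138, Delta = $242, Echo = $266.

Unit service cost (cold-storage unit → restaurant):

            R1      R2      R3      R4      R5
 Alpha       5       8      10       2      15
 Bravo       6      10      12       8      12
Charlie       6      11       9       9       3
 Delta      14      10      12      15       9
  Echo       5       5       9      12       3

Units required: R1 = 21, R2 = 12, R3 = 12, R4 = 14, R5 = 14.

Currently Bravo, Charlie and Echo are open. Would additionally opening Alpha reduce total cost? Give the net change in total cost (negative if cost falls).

No — net change +198 (cost rises by 198).

Current service cost with {Bravo, Charlie, Echo}: 427.
Adding Alpha: each restaurant re-picks its cheapest; new service cost 343, saving 84.
Extra fixed cost: 282. Net change = 282 − 84 = 198.
(Totals: 961 → 1159.)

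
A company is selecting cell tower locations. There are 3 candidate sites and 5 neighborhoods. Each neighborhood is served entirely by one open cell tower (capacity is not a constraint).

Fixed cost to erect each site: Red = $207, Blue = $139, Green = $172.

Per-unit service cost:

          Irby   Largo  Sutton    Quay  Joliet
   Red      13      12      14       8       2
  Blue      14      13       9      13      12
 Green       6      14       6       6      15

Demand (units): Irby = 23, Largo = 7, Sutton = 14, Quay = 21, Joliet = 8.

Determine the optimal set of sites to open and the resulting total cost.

Open Green only; minimum total cost 738.

For any fixed open set, each neighborhood goes to its cheapest open site; total = fixed + service.
{Green}: Irby→Green 6·23=138, Largo→Green 14·7=98, Sutton→Green 6·14=84, Quay→Green 6·21=126, Joliet→Green 15·8=120. Service 566; fixed 172; total 738.
{Red, Green}: service 448 + fixed 379 = 827
{Blue, Green}: service 535 + fixed 311 = 846
{Red, Blue, Green}: Irby→Green 6·23=138, Largo→Red 12·7=84, Sutton→Green 6·14=84, Quay→Green 6·21=126, Joliet→Red 2·8=16. Service 448; fixed 518; total 966.
No other subset beats 738.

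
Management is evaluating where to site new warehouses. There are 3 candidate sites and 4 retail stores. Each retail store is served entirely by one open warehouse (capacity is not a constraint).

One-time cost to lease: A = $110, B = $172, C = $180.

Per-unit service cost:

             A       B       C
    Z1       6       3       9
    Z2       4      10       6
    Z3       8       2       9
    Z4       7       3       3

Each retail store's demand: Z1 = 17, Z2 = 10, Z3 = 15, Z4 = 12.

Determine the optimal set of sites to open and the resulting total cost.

Open B only; minimum total cost 389.

For any fixed open set, each retail store goes to its cheapest open site; total = fixed + service.
{B}: Z1→B 3·17=51, Z2→B 10·10=100, Z3→B 2·15=30, Z4→B 3·12=36. Service 217; fixed 172; total 389.
{A, B}: Z1→B 3·17=51, Z2→A 4·10=40, Z3→B 2·15=30, Z4→B 3·12=36. Service 157; fixed 282; total 439.
{A}: Z1→A 6·17=102, Z2→A 4·10=40, Z3→A 8·15=120, Z4→A 7·12=84. Service 346; fixed 110; total 456.
{A, B, C}: Z1→B 3·17=51, Z2→A 4·10=40, Z3→B 2·15=30, Z4→B 3·12=36. Service 157; fixed 462; total 619.
(All 7 nonempty subsets were checked; B only is lowest.)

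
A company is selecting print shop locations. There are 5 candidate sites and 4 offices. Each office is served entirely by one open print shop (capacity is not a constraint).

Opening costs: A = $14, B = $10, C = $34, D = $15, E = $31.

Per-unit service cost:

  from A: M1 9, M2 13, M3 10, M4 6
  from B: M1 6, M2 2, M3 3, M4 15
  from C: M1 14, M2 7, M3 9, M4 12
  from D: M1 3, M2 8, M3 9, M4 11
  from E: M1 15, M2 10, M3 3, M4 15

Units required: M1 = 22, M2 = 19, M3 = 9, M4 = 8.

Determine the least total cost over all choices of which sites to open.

For any fixed open set, each office goes to its cheapest open site; total = fixed + service.
{A, B, D}: M1→D 3·22=66, M2→B 2·19=38, M3→B 3·9=27, M4→A 6·8=48. Service 179; fixed 39; total 218.
{B, D}: service 219 + fixed 25 = 244
{A, B, D, E}: service 179 + fixed 70 = 249
{A, B, C, D, E}: M1→D 3·22=66, M2→B 2·19=38, M3→B 3·9=27, M4→A 6·8=48. Service 179; fixed 104; total 283.
No other subset beats 218.

Minimum total cost: 218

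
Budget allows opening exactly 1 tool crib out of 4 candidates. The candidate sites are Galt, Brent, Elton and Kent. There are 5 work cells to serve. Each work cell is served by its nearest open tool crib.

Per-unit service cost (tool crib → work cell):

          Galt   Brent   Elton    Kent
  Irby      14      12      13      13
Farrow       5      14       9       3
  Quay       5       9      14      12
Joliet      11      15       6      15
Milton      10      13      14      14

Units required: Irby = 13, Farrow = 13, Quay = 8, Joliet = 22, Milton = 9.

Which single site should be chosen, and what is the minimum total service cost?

With exactly 1 open, each work cell uses its cheapest among the chosen.
{Galt}: Irby→Galt 14·13=182, Farrow→Galt 5·13=65, Quay→Galt 5·8=40, Joliet→Galt 11·22=242, Milton→Galt 10·9=90. Service cost 619.
{Elton}: service cost 656
{Kent}: service cost 760
Among all 4 size-1 choices, {Galt} is lowest.

Choose Galt only; total service cost 619.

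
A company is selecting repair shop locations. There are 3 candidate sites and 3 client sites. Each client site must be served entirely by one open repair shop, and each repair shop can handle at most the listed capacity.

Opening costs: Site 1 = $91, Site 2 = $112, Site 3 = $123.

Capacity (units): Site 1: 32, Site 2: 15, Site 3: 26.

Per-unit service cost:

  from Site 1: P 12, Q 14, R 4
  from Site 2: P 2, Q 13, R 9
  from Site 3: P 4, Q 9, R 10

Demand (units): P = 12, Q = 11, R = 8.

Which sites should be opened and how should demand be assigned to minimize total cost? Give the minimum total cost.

Open {Site 1, Site 3}: P→Site 3 4·12=48, Q→Site 3 9·11=99, R→Site 1 4·8=32.
Loads: Site 1 carries 8/32, Site 3 carries 23/26. Service 179; fixed 214; total 393.
Next best feasible plan costs 413.

Minimum total cost: 393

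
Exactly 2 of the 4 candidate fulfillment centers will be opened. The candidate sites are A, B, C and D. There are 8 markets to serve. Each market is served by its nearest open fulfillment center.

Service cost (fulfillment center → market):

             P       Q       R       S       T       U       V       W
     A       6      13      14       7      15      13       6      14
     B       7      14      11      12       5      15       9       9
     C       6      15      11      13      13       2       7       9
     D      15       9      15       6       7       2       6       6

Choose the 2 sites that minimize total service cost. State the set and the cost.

With exactly 2 open, each market uses its cheapest among the chosen.
{B, D}: P→B 7, Q→D 9, R→B 11, S→D 6, T→B 5, U→D 2, V→D 6, W→D 6. Service cost 52.
{C, D}: service cost 53
{A, D}: service cost 56
Among all 6 size-2 choices, {B, D} is lowest.

Choose B and D; total service cost 52.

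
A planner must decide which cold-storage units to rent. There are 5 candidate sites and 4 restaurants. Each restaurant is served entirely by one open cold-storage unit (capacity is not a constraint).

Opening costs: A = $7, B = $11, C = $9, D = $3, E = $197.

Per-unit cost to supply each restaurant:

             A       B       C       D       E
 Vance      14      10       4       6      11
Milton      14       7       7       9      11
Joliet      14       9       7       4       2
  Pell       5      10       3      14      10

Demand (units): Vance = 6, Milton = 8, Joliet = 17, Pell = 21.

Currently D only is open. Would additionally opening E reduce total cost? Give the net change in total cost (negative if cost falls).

No — net change +79 (cost rises by 79).

Current service cost with {D}: 470.
Adding E: each restaurant re-picks its cheapest; new service cost 352, saving 118.
Extra fixed cost: 197. Net change = 197 − 118 = 79.
(Totals: 473 → 552.)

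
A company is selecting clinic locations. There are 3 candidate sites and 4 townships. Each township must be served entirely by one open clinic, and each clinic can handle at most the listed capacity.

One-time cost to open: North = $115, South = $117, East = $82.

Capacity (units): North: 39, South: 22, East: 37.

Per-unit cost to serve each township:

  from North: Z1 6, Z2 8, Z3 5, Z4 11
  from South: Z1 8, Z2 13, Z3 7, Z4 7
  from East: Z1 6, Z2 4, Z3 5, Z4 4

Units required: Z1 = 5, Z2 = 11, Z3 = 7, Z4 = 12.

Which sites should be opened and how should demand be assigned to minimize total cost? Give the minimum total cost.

Open {East}: Z1→East 6·5=30, Z2→East 4·11=44, Z3→East 5·7=35, Z4→East 4·12=48.
Loads: East carries 35/37. Service 157; fixed 82; total 239.
Next best feasible plan costs 354.

Minimum total cost: 239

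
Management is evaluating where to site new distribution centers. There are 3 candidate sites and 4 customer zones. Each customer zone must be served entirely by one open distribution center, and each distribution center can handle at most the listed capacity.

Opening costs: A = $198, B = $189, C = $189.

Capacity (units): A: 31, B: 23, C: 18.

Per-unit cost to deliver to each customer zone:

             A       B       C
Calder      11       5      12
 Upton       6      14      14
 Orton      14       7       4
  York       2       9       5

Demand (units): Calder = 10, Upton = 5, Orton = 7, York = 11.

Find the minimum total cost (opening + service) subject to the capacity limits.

Open {A, B}: Calder→B 5·10=50, Upton→A 6·5=30, Orton→B 7·7=49, York→A 2·11=22.
Loads: A carries 16/31, B carries 17/23. Service 151; fixed 387; total 538.
Next best feasible plan costs 577.

Minimum total cost: 538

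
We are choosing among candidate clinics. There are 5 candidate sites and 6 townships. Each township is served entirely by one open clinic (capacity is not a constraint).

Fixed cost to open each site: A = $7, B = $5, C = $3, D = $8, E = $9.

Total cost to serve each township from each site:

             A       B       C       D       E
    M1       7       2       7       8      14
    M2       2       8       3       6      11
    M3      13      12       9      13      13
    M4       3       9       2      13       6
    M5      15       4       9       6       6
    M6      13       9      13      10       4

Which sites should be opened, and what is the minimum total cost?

For any fixed open set, each township goes to its cheapest open site; total = fixed + service.
{B, C}: M1→B 2, M2→C 3, M3→C 9, M4→C 2, M5→B 4, M6→B 9. Service 29; fixed 8; total 37.
{B, C, E}: service 24 + fixed 17 = 41
{A, B, C}: service 28 + fixed 15 = 43
{A, B, C, D, E}: service 23 + fixed 32 = 55
No other subset beats 37.

Open B and C; minimum total cost 37.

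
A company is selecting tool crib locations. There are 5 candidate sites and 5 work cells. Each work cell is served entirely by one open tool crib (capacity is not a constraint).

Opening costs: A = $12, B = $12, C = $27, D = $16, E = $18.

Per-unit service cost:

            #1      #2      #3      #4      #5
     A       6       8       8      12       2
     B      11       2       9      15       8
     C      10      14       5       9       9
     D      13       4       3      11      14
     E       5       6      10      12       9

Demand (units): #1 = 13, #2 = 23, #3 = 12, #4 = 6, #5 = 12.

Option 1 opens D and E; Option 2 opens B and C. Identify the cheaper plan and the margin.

Option 1 is cheaper by 24.

Option 1: {D, E}: #1→E 5·13=65, #2→D 4·23=92, #3→D 3·12=36, #4→D 11·6=66, #5→E 9·12=108. Service 367; fixed 34; total 401.
Option 2: {B, C}: #1→C 10·13=130, #2→B 2·23=46, #3→C 5·12=60, #4→C 9·6=54, #5→B 8·12=96. Service 386; fixed 39; total 425.
Difference: |401 − 425| = 24.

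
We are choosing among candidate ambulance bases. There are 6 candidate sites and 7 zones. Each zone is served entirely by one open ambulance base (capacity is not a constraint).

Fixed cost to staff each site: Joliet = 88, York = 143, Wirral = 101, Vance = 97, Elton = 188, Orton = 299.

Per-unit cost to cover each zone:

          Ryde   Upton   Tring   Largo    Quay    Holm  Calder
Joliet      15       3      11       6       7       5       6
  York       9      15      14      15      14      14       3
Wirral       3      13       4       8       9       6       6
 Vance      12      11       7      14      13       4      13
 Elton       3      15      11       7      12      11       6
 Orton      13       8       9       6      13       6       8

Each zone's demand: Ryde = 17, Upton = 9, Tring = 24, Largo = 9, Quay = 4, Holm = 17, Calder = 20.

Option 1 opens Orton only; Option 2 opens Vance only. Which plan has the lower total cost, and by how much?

Option 2 is cheaper by 102.

Option 1: {Orton}: Ryde→Orton 13·17=221, Upton→Orton 8·9=72, Tring→Orton 9·24=216, Largo→Orton 6·9=54, Quay→Orton 13·4=52, Holm→Orton 6·17=102, Calder→Orton 8·20=160. Service 877; fixed 299; total 1176.
Option 2: {Vance}: Ryde→Vance 12·17=204, Upton→Vance 11·9=99, Tring→Vance 7·24=168, Largo→Vance 14·9=126, Quay→Vance 13·4=52, Holm→Vance 4·17=68, Calder→Vance 13·20=260. Service 977; fixed 97; total 1074.
Difference: |1176 − 1074| = 102.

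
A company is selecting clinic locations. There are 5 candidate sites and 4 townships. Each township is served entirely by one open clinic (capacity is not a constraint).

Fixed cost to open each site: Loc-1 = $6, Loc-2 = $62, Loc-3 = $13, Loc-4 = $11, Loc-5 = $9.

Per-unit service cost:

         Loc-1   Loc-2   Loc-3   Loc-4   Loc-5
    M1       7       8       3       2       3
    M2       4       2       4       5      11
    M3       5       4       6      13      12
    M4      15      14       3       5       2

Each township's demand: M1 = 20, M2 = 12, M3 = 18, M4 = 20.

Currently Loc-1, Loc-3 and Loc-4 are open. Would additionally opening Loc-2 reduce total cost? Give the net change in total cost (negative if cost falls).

Current service cost with {Loc-1, Loc-3, Loc-4}: 238.
Adding Loc-2: each township re-picks its cheapest; new service cost 196, saving 42.
Extra fixed cost: 62. Net change = 62 − 42 = 20.
(Totals: 268 → 288.)

No — net change +20 (cost rises by 20).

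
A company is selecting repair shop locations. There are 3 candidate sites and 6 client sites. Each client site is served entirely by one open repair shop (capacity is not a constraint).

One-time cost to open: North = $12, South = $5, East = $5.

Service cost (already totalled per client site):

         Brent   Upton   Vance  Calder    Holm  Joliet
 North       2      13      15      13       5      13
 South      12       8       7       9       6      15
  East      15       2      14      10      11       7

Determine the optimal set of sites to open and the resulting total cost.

For any fixed open set, each client site goes to its cheapest open site; total = fixed + service.
{South, East}: Brent→South 12, Upton→East 2, Vance→South 7, Calder→South 9, Holm→South 6, Joliet→East 7. Service 43; fixed 10; total 53.
{North, South, East}: Brent→North 2, Upton→East 2, Vance→South 7, Calder→South 9, Holm→North 5, Joliet→East 7. Service 32; fixed 22; total 54.
{North, East}: Brent→North 2, Upton→East 2, Vance→East 14, Calder→East 10, Holm→North 5, Joliet→East 7. Service 40; fixed 17; total 57.
{South}: service 57 + fixed 5 = 62
(All 7 nonempty subsets were checked; South and East is lowest.)

Open South and East; minimum total cost 53.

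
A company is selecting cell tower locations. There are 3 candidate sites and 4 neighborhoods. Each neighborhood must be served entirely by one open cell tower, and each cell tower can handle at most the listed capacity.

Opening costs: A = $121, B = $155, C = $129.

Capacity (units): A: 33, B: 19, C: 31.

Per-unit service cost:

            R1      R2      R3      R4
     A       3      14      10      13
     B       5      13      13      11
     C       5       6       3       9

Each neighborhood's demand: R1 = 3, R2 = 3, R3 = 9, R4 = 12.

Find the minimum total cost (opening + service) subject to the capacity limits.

Minimum total cost: 297

Open {C}: R1→C 5·3=15, R2→C 6·3=18, R3→C 3·9=27, R4→C 9·12=108.
Loads: C carries 27/31. Service 168; fixed 129; total 297.
Next best feasible plan costs 412.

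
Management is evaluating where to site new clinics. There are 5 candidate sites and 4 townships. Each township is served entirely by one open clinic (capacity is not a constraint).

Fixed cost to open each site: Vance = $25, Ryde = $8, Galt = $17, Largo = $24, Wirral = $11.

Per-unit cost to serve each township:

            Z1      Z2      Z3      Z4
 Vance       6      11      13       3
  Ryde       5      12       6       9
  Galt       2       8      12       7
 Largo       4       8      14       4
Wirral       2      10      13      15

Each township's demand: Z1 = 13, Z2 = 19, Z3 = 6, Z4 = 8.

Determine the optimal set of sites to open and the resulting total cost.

For any fixed open set, each township goes to its cheapest open site; total = fixed + service.
{Vance, Ryde, Galt}: Z1→Galt 2·13=26, Z2→Galt 8·19=152, Z3→Ryde 6·6=36, Z4→Vance 3·8=24. Service 238; fixed 50; total 288.
{Ryde, Largo, Wirral}: Z1→Wirral 2·13=26, Z2→Largo 8·19=152, Z3→Ryde 6·6=36, Z4→Largo 4·8=32. Service 246; fixed 43; total 289.
{Ryde, Galt}: Z1→Galt 2·13=26, Z2→Galt 8·19=152, Z3→Ryde 6·6=36, Z4→Galt 7·8=56. Service 270; fixed 25; total 295.
{Vance, Ryde, Galt, Largo, Wirral}: Z1→Galt 2·13=26, Z2→Galt 8·19=152, Z3→Ryde 6·6=36, Z4→Vance 3·8=24. Service 238; fixed 85; total 323.
No other subset beats 288.

Open Vance, Ryde and Galt; minimum total cost 288.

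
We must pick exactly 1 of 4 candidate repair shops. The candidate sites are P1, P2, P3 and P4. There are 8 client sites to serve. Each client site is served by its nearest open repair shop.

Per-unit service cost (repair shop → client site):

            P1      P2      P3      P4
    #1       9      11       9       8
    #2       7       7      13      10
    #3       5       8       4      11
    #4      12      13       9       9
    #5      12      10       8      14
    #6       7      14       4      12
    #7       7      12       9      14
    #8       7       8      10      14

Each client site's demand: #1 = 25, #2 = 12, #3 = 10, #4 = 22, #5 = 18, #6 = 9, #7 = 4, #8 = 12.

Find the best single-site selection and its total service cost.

With exactly 1 open, each client site uses its cheapest among the chosen.
{P3}: #1→P3 9·25=225, #2→P3 13·12=156, #3→P3 4·10=40, #4→P3 9·22=198, #5→P3 8·18=144, #6→P3 4·9=36, #7→P3 9·4=36, #8→P3 10·12=120. Service cost 955.
{P1}: service cost 1014
{P2}: service cost 1175
Among all 4 size-1 choices, {P3} is lowest.

Choose P3 only; total service cost 955.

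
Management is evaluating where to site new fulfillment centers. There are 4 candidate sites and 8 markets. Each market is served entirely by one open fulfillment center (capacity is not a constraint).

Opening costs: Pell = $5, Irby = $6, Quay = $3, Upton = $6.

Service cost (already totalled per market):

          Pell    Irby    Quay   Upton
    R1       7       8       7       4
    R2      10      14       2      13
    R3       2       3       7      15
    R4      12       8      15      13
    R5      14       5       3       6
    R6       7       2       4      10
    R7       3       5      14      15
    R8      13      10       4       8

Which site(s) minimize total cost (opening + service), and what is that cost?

Open Irby and Quay; minimum total cost 43.

For any fixed open set, each market goes to its cheapest open site; total = fixed + service.
{Irby, Quay}: R1→Quay 7, R2→Quay 2, R3→Irby 3, R4→Irby 8, R5→Quay 3, R6→Irby 2, R7→Irby 5, R8→Quay 4. Service 34; fixed 9; total 43.
{Pell, Irby, Quay}: R1→Pell 7, R2→Quay 2, R3→Pell 2, R4→Irby 8, R5→Quay 3, R6→Irby 2, R7→Pell 3, R8→Quay 4. Service 31; fixed 14; total 45.
{Pell, Quay}: service 37 + fixed 8 = 45
{Pell, Irby, Quay, Upton}: R1→Upton 4, R2→Quay 2, R3→Pell 2, R4→Irby 8, R5→Quay 3, R6→Irby 2, R7→Pell 3, R8→Quay 4. Service 28; fixed 20; total 48.
No other subset beats 43.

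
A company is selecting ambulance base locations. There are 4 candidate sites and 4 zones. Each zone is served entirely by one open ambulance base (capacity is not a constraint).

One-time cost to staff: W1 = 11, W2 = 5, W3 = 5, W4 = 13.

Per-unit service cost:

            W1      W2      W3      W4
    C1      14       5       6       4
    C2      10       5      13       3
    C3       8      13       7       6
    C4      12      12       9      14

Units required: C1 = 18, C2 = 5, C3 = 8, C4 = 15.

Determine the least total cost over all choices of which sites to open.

For any fixed open set, each zone goes to its cheapest open site; total = fixed + service.
{W3, W4}: C1→W4 4·18=72, C2→W4 3·5=15, C3→W4 6·8=48, C4→W3 9·15=135. Service 270; fixed 18; total 288.
{W2, W3, W4}: service 270 + fixed 23 = 293
{W1, W3, W4}: service 270 + fixed 29 = 299
{W1, W2, W3, W4}: service 270 + fixed 34 = 304
(All 15 nonempty subsets were checked; W3 and W4 is lowest.)

Minimum total cost: 288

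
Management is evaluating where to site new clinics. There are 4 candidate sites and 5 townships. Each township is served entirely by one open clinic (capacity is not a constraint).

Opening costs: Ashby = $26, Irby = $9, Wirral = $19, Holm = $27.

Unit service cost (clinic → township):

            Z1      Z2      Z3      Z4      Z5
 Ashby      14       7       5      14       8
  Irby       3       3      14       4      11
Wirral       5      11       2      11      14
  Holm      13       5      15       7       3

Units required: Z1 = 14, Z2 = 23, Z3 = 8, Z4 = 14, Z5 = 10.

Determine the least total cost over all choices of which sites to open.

For any fixed open set, each township goes to its cheapest open site; total = fixed + service.
{Irby, Wirral, Holm}: Z1→Irby 3·14=42, Z2→Irby 3·23=69, Z3→Wirral 2·8=16, Z4→Irby 4·14=56, Z5→Holm 3·10=30. Service 213; fixed 55; total 268.
{Ashby, Irby, Wirral, Holm}: Z1→Irby 3·14=42, Z2→Irby 3·23=69, Z3→Wirral 2·8=16, Z4→Irby 4·14=56, Z5→Holm 3·10=30. Service 213; fixed 81; total 294.
{Ashby, Irby, Holm}: service 237 + fixed 62 = 299
{Irby}: Z1→Irby 3·14=42, Z2→Irby 3·23=69, Z3→Irby 14·8=112, Z4→Irby 4·14=56, Z5→Irby 11·10=110. Service 389; fixed 9; total 398.
No other subset beats 268.

Minimum total cost: 268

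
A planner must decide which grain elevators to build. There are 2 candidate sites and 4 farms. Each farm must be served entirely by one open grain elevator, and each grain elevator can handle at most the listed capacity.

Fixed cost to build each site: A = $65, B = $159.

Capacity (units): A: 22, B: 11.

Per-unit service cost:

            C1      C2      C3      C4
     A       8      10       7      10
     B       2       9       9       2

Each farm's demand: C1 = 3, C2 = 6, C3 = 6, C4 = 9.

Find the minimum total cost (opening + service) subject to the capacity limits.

Minimum total cost: 368

Open {A, B}: C1→A 8·3=24, C2→A 10·6=60, C3→A 7·6=42, C4→B 2·9=18.
Loads: A carries 15/22, B carries 9/11. Service 144; fixed 224; total 368.
Next best feasible plan costs 416.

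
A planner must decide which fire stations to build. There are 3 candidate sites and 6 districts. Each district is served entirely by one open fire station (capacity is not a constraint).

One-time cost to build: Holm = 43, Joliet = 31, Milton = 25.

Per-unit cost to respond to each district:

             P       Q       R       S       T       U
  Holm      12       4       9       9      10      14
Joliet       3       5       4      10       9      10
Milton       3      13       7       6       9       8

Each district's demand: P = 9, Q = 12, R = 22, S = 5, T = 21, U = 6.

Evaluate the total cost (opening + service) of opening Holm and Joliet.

Total cost: 531

Each district is assigned to its cheapest site among the open ones.
{Holm, Joliet}: P→Joliet 3·9=27, Q→Holm 4·12=48, R→Joliet 4·22=88, S→Holm 9·5=45, T→Joliet 9·21=189, U→Joliet 10·6=60. Service 457; fixed 74; total 531.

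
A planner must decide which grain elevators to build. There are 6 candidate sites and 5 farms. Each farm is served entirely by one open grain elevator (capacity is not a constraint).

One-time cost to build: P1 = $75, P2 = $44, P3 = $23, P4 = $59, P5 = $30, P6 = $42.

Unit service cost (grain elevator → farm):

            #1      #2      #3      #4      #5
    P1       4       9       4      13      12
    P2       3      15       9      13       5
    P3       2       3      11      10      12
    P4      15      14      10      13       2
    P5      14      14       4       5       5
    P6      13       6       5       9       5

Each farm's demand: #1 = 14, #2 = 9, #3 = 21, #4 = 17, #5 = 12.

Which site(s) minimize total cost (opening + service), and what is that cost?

Open P3 and P5; minimum total cost 337.

For any fixed open set, each farm goes to its cheapest open site; total = fixed + service.
{P3, P5}: #1→P3 2·14=28, #2→P3 3·9=27, #3→P5 4·21=84, #4→P5 5·17=85, #5→P5 5·12=60. Service 284; fixed 53; total 337.
{P3, P4, P5}: service 248 + fixed 112 = 360
{P3, P5, P6}: service 284 + fixed 95 = 379
{P1, P2, P3, P4, P5, P6}: service 248 + fixed 273 = 521
No other subset beats 337.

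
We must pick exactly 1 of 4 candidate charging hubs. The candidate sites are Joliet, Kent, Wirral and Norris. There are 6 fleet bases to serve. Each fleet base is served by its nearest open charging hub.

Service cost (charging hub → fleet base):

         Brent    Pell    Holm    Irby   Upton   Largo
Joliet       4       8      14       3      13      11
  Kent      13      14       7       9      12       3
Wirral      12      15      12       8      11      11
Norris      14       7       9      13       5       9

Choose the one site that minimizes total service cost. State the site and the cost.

Choose Joliet only; total service cost 53.

With exactly 1 open, each fleet base uses its cheapest among the chosen.
{Joliet}: Brent→Joliet 4, Pell→Joliet 8, Holm→Joliet 14, Irby→Joliet 3, Upton→Joliet 13, Largo→Joliet 11. Service cost 53.
{Norris}: service cost 57
{Kent}: service cost 58
Among all 4 size-1 choices, {Joliet} is lowest.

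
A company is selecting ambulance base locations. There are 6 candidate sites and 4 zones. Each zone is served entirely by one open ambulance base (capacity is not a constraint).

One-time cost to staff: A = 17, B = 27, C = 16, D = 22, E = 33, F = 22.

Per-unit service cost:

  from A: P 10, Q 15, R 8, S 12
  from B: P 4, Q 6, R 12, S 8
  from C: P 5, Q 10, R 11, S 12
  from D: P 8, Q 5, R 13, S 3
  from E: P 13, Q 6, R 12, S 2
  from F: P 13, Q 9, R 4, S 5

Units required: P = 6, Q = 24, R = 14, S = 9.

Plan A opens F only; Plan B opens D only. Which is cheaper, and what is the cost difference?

Plan A: {F}: P→F 13·6=78, Q→F 9·24=216, R→F 4·14=56, S→F 5·9=45. Service 395; fixed 22; total 417.
Plan B: {D}: P→D 8·6=48, Q→D 5·24=120, R→D 13·14=182, S→D 3·9=27. Service 377; fixed 22; total 399.
Difference: |417 − 399| = 18.

Plan B is cheaper by 18.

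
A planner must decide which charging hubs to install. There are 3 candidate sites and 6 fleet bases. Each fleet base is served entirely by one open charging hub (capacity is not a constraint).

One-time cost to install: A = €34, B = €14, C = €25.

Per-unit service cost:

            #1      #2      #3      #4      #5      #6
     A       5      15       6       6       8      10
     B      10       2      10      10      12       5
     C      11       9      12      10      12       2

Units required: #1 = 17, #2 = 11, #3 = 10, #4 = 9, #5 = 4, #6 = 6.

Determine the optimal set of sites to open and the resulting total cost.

For any fixed open set, each fleet base goes to its cheapest open site; total = fixed + service.
{A, B}: #1→A 5·17=85, #2→B 2·11=22, #3→A 6·10=60, #4→A 6·9=54, #5→A 8·4=32, #6→B 5·6=30. Service 283; fixed 48; total 331.
{A, B, C}: service 265 + fixed 73 = 338
{A, C}: #1→A 5·17=85, #2→C 9·11=99, #3→A 6·10=60, #4→A 6·9=54, #5→A 8·4=32, #6→C 2·6=12. Service 342; fixed 59; total 401.
{B}: service 460 + fixed 14 = 474
No other subset beats 331.

Open A and B; minimum total cost 331.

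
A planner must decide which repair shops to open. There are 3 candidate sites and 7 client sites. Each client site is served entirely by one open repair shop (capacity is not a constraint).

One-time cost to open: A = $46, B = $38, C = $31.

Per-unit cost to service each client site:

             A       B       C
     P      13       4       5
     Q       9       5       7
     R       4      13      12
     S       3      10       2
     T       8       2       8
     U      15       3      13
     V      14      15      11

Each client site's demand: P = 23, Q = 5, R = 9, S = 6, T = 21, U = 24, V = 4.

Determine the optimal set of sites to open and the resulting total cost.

Open A and B; minimum total cost 425.

For any fixed open set, each client site goes to its cheapest open site; total = fixed + service.
{A, B}: P→B 4·23=92, Q→B 5·5=25, R→A 4·9=36, S→A 3·6=18, T→B 2·21=42, U→B 3·24=72, V→A 14·4=56. Service 341; fixed 84; total 425.
{A, B, C}: P→B 4·23=92, Q→B 5·5=25, R→A 4·9=36, S→C 2·6=12, T→B 2·21=42, U→B 3·24=72, V→C 11·4=44. Service 323; fixed 115; total 438.
{B, C}: service 395 + fixed 69 = 464
{C}: service 794 + fixed 31 = 825
No other subset beats 425.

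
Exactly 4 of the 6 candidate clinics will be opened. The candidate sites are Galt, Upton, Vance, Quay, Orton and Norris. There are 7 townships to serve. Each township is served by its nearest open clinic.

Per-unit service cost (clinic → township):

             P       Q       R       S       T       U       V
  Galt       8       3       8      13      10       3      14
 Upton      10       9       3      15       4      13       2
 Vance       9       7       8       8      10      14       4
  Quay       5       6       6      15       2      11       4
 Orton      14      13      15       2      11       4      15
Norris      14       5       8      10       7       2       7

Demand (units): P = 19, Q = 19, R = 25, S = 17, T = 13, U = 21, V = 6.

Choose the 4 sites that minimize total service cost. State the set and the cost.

Choose Galt, Upton, Quay and Orton; total service cost 362.

With exactly 4 open, each township uses its cheapest among the chosen.
{Galt, Upton, Quay, Orton}: P→Quay 5·19=95, Q→Galt 3·19=57, R→Upton 3·25=75, S→Orton 2·17=34, T→Quay 2·13=26, U→Galt 3·21=63, V→Upton 2·6=12. Service cost 362.
{Upton, Quay, Orton, Norris}: service cost 379
{Galt, Upton, Orton, Norris}: service cost 424
Among all 15 size-4 choices, {Galt, Upton, Quay, Orton} is lowest.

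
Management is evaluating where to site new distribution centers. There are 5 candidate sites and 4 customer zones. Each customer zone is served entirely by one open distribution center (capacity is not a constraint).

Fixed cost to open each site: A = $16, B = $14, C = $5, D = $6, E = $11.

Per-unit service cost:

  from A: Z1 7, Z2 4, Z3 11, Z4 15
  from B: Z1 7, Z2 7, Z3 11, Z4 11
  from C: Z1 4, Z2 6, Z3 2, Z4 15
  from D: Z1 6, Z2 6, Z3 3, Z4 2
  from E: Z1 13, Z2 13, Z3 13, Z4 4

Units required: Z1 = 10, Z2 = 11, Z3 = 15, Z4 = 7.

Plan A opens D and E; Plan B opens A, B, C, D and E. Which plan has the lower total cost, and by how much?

Plan A: {D, E}: Z1→D 6·10=60, Z2→D 6·11=66, Z3→D 3·15=45, Z4→D 2·7=14. Service 185; fixed 17; total 202.
Plan B: {A, B, C, D, E}: Z1→C 4·10=40, Z2→A 4·11=44, Z3→C 2·15=30, Z4→D 2·7=14. Service 128; fixed 52; total 180.
Difference: |202 − 180| = 22.

Plan B is cheaper by 22.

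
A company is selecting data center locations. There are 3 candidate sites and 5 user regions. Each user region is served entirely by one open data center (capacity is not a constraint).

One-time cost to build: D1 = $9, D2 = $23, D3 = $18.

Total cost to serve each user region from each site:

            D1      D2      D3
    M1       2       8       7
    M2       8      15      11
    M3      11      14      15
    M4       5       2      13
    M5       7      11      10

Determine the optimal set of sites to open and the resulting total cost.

Open D1 only; minimum total cost 42.

For any fixed open set, each user region goes to its cheapest open site; total = fixed + service.
{D1}: M1→D1 2, M2→D1 8, M3→D1 11, M4→D1 5, M5→D1 7. Service 33; fixed 9; total 42.
{D1, D3}: service 33 + fixed 27 = 60
{D1, D2}: M1→D1 2, M2→D1 8, M3→D1 11, M4→D2 2, M5→D1 7. Service 30; fixed 32; total 62.
{D1, D2, D3}: service 30 + fixed 50 = 80
No other subset beats 42.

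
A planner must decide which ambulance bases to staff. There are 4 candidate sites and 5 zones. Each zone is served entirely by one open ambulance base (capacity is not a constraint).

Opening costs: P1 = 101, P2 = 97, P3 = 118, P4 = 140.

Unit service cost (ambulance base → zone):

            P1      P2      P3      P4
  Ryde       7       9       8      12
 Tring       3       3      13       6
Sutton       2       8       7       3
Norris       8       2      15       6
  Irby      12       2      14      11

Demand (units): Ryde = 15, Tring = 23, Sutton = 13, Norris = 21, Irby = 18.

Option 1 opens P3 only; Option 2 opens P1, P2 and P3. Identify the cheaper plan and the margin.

Option 1: {P3}: Ryde→P3 8·15=120, Tring→P3 13·23=299, Sutton→P3 7·13=91, Norris→P3 15·21=315, Irby→P3 14·18=252. Service 1077; fixed 118; total 1195.
Option 2: {P1, P2, P3}: Ryde→P1 7·15=105, Tring→P1 3·23=69, Sutton→P1 2·13=26, Norris→P2 2·21=42, Irby→P2 2·18=36. Service 278; fixed 316; total 594.
Difference: |1195 − 594| = 601.

Option 2 is cheaper by 601.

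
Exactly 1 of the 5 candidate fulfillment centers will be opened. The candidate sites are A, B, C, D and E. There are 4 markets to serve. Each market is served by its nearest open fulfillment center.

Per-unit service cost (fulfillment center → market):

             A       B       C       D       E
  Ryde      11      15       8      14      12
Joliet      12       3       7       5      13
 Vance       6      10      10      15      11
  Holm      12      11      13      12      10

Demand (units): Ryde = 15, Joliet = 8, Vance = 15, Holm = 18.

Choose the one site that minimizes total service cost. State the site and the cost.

With exactly 1 open, each market uses its cheapest among the chosen.
{C}: Ryde→C 8·15=120, Joliet→C 7·8=56, Vance→C 10·15=150, Holm→C 13·18=234. Service cost 560.
{A}: service cost 567
{B}: service cost 597
Among all 5 size-1 choices, {C} is lowest.

Choose C only; total service cost 560.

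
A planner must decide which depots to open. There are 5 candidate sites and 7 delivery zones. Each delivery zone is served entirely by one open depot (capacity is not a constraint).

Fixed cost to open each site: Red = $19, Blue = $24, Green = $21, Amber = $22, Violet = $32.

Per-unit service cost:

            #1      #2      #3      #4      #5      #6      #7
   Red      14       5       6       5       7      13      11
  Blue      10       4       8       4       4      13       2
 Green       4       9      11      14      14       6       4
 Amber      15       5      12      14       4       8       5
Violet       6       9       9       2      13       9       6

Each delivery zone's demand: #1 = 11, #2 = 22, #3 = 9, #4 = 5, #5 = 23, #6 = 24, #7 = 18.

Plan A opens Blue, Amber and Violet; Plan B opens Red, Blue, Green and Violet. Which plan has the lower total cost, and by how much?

Plan A: {Blue, Amber, Violet}: #1→Violet 6·11=66, #2→Blue 4·22=88, #3→Blue 8·9=72, #4→Violet 2·5=10, #5→Blue 4·23=92, #6→Amber 8·24=192, #7→Blue 2·18=36. Service 556; fixed 78; total 634.
Plan B: {Red, Blue, Green, Violet}: #1→Green 4·11=44, #2→Blue 4·22=88, #3→Red 6·9=54, #4→Violet 2·5=10, #5→Blue 4·23=92, #6→Green 6·24=144, #7→Blue 2·18=36. Service 468; fixed 96; total 564.
Difference: |634 − 564| = 70.

Plan B is cheaper by 70.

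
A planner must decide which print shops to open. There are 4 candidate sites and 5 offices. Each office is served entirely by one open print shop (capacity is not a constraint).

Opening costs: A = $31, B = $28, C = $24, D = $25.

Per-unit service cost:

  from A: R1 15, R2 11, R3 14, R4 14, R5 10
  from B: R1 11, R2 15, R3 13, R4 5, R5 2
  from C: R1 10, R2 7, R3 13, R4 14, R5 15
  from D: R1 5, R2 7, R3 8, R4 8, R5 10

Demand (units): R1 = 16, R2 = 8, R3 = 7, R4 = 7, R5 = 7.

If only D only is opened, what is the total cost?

Each office is assigned to its cheapest site among the open ones.
{D}: R1→D 5·16=80, R2→D 7·8=56, R3→D 8·7=56, R4→D 8·7=56, R5→D 10·7=70. Service 318; fixed 25; total 343.

Total cost: 343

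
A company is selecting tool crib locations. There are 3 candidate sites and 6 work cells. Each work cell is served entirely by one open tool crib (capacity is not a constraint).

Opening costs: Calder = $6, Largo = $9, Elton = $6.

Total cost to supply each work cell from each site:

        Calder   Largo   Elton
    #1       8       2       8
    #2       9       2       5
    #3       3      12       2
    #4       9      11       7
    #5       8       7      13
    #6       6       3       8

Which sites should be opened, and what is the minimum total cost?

Open Largo and Elton; minimum total cost 38.

For any fixed open set, each work cell goes to its cheapest open site; total = fixed + service.
{Largo, Elton}: #1→Largo 2, #2→Largo 2, #3→Elton 2, #4→Elton 7, #5→Largo 7, #6→Largo 3. Service 23; fixed 15; total 38.
{Calder, Largo}: #1→Largo 2, #2→Largo 2, #3→Calder 3, #4→Calder 9, #5→Largo 7, #6→Largo 3. Service 26; fixed 15; total 41.
{Calder, Largo, Elton}: #1→Largo 2, #2→Largo 2, #3→Elton 2, #4→Elton 7, #5→Largo 7, #6→Largo 3. Service 23; fixed 21; total 44.
{Calder}: service 43 + fixed 6 = 49
(All 7 nonempty subsets were checked; Largo and Elton is lowest.)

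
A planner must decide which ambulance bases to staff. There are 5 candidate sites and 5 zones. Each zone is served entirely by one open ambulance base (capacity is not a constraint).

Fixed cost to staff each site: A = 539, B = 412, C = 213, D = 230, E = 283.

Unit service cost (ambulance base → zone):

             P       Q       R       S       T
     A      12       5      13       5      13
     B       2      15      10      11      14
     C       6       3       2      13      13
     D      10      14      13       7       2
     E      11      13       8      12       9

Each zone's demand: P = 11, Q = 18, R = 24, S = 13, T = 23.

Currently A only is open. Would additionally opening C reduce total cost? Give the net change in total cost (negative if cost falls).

Current service cost with {A}: 898.
Adding C: each zone re-picks its cheapest; new service cost 532, saving 366.
Extra fixed cost: 213. Net change = 213 − 366 = -153.
(Totals: 1437 → 1284.)

Yes — net change −153 (cost falls by 153).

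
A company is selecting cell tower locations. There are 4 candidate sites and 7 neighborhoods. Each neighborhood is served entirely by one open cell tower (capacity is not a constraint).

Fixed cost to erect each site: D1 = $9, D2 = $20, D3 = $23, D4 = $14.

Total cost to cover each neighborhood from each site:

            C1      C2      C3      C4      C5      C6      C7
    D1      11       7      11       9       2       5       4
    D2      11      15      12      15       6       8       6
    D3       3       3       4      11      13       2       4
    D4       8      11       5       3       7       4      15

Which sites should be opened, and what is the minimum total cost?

For any fixed open set, each neighborhood goes to its cheapest open site; total = fixed + service.
{D1, D4}: C1→D4 8, C2→D1 7, C3→D4 5, C4→D4 3, C5→D1 2, C6→D4 4, C7→D1 4. Service 33; fixed 23; total 56.
{D1}: C1→D1 11, C2→D1 7, C3→D1 11, C4→D1 9, C5→D1 2, C6→D1 5, C7→D1 4. Service 49; fixed 9; total 58.
{D1, D3}: service 27 + fixed 32 = 59
{D1, D2, D3, D4}: service 21 + fixed 66 = 87
No other subset beats 56.

Open D1 and D4; minimum total cost 56.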